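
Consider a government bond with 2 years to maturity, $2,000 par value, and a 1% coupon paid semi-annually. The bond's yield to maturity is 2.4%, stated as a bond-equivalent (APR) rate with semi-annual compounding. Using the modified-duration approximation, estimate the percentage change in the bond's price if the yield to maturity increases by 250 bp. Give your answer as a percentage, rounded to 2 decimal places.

-4.90%

Periodic yield y = 0.012. Modified duration first:
  t   CF        PV=CF/(1+0.012)^t    t·PV
  1        10.00         9.8814         9.8814
  2        10.00         9.7643        19.5285
  3        10.00         9.6485        28.9454
  4     2,010.00     1,916.3464     7,665.3855
  Σ                  1,945.6405     7,723.7408
P = 1,945.6405; D_Mac = 3.96977 half-year periods = 1.98488 yrs; D_mod = 1.98488/(1+0.012) = 1.96135 yrs.
ΔP/P ≈ -D_mod · Δy = -1.96135 × (+0.025) = -0.049034 = -4.9034%.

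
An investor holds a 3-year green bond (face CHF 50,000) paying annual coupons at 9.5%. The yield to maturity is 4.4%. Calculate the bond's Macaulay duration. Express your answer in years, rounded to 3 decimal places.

Periodic yield y = 0.044. Discount each cash flow and weight by its year:
  t   CF        PV=CF/(1+0.044)^t    t·PV
  1     4,750.00     4,549.8084     4,549.8084
  2     4,750.00     4,358.0541     8,716.1081
  3    54,750.00    48,115.2368   144,345.7104
  Σ                 57,023.0993   157,611.6269
Price P = Σ PV = 57,023.0993.
Macaulay duration = Σ(t·PV) / P = 157,611.6269 / 57,023.0993 = 2.76400 years.

2.764 years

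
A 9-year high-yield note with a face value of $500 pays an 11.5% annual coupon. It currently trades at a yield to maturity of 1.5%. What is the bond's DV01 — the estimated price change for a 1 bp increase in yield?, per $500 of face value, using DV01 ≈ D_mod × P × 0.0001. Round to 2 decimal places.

$0.62

Periodic yield y = 0.015.
  t   CF        PV=CF/(1+0.015)^t    t·PV
  1        57.50        56.6502        56.6502
  2        57.50        55.8131       111.6261
  3        57.50        54.9882       164.9647
  4        57.50        54.1756       216.7024
  5        57.50        53.3750       266.8748
  6        57.50        52.5862       315.5171
  7        57.50        51.8090       362.6633
  8        57.50        51.0434       408.3471
  9       557.50       487.5852     4,388.2666
  Σ                    918.0259     6,291.6123
P = 918.0259; D_Mac = 6.85342 yrs; D_mod = 6.75213 yrs.
DV01 ≈ 6.75213 × 918.0259 × 0.0001 = 0.619863.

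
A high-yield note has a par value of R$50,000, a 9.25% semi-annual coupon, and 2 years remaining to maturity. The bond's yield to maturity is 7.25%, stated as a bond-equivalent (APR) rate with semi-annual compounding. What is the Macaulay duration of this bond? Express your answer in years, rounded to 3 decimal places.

1.874 years

Periodic yield y = 0.03625. Discount each cash flow and weight by its period:
  t   CF        PV=CF/(1+0.03625)^t    t·PV
  1     2,312.50     2,231.6043     2,231.6043
  2     2,312.50     2,153.5386     4,307.0771
  3     2,312.50     2,078.2037     6,234.6111
  4    52,312.50    45,367.7563   181,471.0251
  Σ                 51,831.1029   194,244.3176
Price P = Σ PV = 51,831.1029.
Macaulay duration = Σ(t·PV) / P = 194,244.3176 / 51,831.1029 = 3.74764 half-year periods.
In years: 3.74764 / 2 = 1.87382 years.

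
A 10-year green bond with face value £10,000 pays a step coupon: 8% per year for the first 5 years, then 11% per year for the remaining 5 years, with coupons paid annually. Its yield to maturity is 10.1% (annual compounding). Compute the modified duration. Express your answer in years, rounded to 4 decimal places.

6.4408 years

Periodic yield y = 0.101. First find Macaulay duration:
  t   CF        PV=CF/(1+0.101)^t    t·PV
  1       800.00       726.6122       726.6122
  2       800.00       659.9566     1,319.9131
  3       800.00       599.4156     1,798.2468
  4       800.00       544.4283     2,177.7133
  5       800.00       494.4853     2,472.4265
  6     1,100.00       617.5452     3,705.2714
  7     1,100.00       560.8948     3,926.2639
  8     1,100.00       509.4413     4,075.5302
  9     1,100.00       462.7078     4,164.3701
  10   11,100.00     4,240.8195    42,408.1951
  Σ                  9,416.3066    66,774.5427
P = 9,416.3066; Macaulay duration = 66,774.5427 / 9,416.3066 = 7.09137 years.
Modified duration = D_Mac / (1 + y) = 7.09137 / 1.101 = 6.44085 years.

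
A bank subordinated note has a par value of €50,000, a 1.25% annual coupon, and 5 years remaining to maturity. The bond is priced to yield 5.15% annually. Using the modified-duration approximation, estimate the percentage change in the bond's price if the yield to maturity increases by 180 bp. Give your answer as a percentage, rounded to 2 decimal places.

-8.33%

Periodic yield y = 0.0515. Modified duration first:
  t   CF        PV=CF/(1+0.0515)^t    t·PV
  1       625.00       594.3890       594.3890
  2       625.00       565.2772     1,130.5544
  3       625.00       537.5912     1,612.7737
  4       625.00       511.2613     2,045.0451
  5    50,625.00    39,383.8937   196,919.4687
  Σ                 41,592.4124   202,302.2310
P = 41,592.4124; D_Mac = 4.86392 yrs; D_mod = 4.86392/(1+0.0515) = 4.62570 yrs.
ΔP/P ≈ -D_mod · Δy = -4.62570 × (+0.018) = -0.083263 = -8.3263%.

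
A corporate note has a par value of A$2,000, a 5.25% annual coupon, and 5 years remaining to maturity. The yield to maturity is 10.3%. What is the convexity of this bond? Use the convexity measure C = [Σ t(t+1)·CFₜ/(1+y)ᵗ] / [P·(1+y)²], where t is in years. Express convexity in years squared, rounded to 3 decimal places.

21.181

With y = 0.103:
  t   CF        PV=CF/(1+0.103)^t    t·PV        t(t+1)·PV
  1       105.00        95.1949        95.1949         190.3898
  2       105.00        86.3055       172.6109         517.8328
  3       105.00        78.2461       234.7383         938.9533
  4       105.00        70.9394       283.7574       1,418.7871
  5     2,105.00     1,289.3610     6,446.8051      38,680.8307
  Σ                  1,620.0469     7,233.1067      41,746.7938
P = 1,620.0469.
Convexity = Σ t(t+1)·PV / [P·(1+y)²] = 41,746.7938 / (1,620.0469 × 1.216609) = 21.18091.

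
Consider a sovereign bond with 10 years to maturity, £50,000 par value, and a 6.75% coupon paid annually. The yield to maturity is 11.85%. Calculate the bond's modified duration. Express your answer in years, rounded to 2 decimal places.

6.33 years

Periodic yield y = 0.1185. First find Macaulay duration:
  t   CF        PV=CF/(1+0.1185)^t    t·PV
  1     3,375.00     3,017.4341     3,017.4341
  2     3,375.00     2,697.7506     5,395.5012
  3     3,375.00     2,411.9362     7,235.8085
  4     3,375.00     2,156.4025     8,625.6099
  5     3,375.00     1,927.9414     9,639.7071
  6     3,375.00     1,723.6848    10,342.1087
  7     3,375.00     1,541.0682    10,787.4774
  8     3,375.00     1,377.7990    11,022.3921
  9     3,375.00     1,231.8275    11,086.4471
  10   53,375.00    17,417.1866   174,171.8656
  Σ                 35,503.0308   251,324.3518
P = 35,503.0308; Macaulay duration = 251,324.3518 / 35,503.0308 = 7.07895 years.
Modified duration = D_Mac / (1 + y) = 7.07895 / 1.1185 = 6.32897 years.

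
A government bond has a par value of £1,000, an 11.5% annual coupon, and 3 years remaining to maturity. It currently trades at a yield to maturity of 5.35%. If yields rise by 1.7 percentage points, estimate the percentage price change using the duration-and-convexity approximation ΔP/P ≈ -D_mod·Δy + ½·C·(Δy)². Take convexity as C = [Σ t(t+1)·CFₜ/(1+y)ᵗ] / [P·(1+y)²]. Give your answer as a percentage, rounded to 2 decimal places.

With y = 0.0535:
  t   CF        PV=CF/(1+0.0535)^t    t·PV        t(t+1)·PV
  1       115.00       109.1599       109.1599         218.3199
  2       115.00       103.6165       207.2329         621.6988
  3     1,115.00       953.6110     2,860.8330      11,443.3319
  Σ                  1,166.3874     3,177.2258      12,283.3505
P = 1,166.3874; D_Mac = 2.72399 yrs; D_mod = 2.58566 yrs; C = 9.48866.
Duration effect: -2.58566 × (+0.017) = -0.043956
Convexity effect: 0.5 × 9.48866 × (0.017)² = +0.0013711
ΔP/P ≈ -0.043956 + 0.0013711 = -0.042585 = -4.2585%.

-4.26%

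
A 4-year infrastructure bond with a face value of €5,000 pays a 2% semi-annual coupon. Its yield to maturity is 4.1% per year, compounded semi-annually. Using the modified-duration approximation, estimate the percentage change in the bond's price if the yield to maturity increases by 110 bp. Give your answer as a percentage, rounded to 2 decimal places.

-4.16%

Periodic yield y = 0.0205. Modified duration first:
  t   CF        PV=CF/(1+0.0205)^t    t·PV
  1        50.00        48.9956        48.9956
  2        50.00        48.0114        96.0227
  3        50.00        47.0469       141.1407
  4        50.00        46.1018       184.4072
  5        50.00        45.1757       225.8785
  6        50.00        44.2682       265.6093
  7        50.00        43.3789       303.6526
  8     5,050.00     4,293.2611    34,346.0891
  Σ                  4,616.2397    35,611.7957
P = 4,616.2397; D_Mac = 7.71446 half-year periods = 3.85723 yrs; D_mod = 3.85723/(1+0.0205) = 3.77975 yrs.
ΔP/P ≈ -D_mod · Δy = -3.77975 × (+0.011) = -0.041577 = -4.1577%.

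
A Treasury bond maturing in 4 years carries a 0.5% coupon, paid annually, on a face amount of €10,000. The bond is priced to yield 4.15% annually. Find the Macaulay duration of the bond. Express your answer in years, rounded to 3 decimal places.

Periodic yield y = 0.0415. Discount each cash flow and weight by its year:
  t   CF        PV=CF/(1+0.0415)^t    t·PV
  1        50.00        48.0077        48.0077
  2        50.00        46.0947        92.1895
  3        50.00        44.2580       132.7741
  4    10,050.00     8,541.3981    34,165.5924
  Σ                  8,679.7586    34,438.5637
Price P = Σ PV = 8,679.7586.
Macaulay duration = Σ(t·PV) / P = 34,438.5637 / 8,679.7586 = 3.96769 years.

3.968 years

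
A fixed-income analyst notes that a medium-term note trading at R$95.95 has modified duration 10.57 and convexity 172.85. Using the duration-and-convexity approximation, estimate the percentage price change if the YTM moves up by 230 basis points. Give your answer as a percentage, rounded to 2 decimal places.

-19.74%

Duration effect: -D_mod·Δy = -10.57 × (+0.023) = -0.243110
Convexity effect: ½·C·(Δy)² = 0.5 × 172.85 × (0.023)² = +0.045718825
ΔP/P ≈ -0.243110 + 0.045718825 = -0.197391175
= -19.7391175%.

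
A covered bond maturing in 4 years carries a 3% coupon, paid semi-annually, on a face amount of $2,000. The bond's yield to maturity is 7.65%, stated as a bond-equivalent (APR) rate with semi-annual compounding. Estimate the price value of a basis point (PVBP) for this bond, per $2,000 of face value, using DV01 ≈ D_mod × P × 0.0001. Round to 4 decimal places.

Periodic yield y = 0.03825.
  t   CF        PV=CF/(1+0.03825)^t    t·PV
  1        30.00        28.8948        28.8948
  2        30.00        27.8303        55.6605
  3        30.00        26.8050        80.4149
  4        30.00        25.8175       103.2698
  5        30.00        24.8663       124.3316
  6        30.00        23.9502       143.7014
  7        30.00        23.0679       161.4752
  8     2,030.00     1,503.4207    12,027.3654
  Σ                  1,684.6526    12,725.1136
P = 1,684.6526; D_Mac = 7.55355 half-year periods = 3.77678 yrs; D_mod = 3.63764 yrs.
DV01 ≈ 3.63764 × 1,684.6526 × 0.0001 = 0.612815.

$0.6128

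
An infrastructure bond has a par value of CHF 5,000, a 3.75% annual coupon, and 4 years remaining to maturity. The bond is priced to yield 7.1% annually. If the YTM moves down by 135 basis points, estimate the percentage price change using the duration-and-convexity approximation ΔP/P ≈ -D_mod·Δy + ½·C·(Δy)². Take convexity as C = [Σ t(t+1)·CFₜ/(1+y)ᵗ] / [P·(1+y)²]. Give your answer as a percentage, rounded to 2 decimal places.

With y = 0.071:
  t   CF        PV=CF/(1+0.071)^t    t·PV        t(t+1)·PV
  1       187.50       175.0700       175.0700         350.1401
  2       187.50       163.4641       326.9282         980.7845
  3       187.50       152.6275       457.8826       1,831.5303
  4     5,187.50     3,942.7590    15,771.0358      78,855.1790
  Σ                  4,433.9206    16,730.9166      82,017.6338
P = 4,433.9206; D_Mac = 3.77339 yrs; D_mod = 3.52324 yrs; C = 16.12651.
Duration effect: -3.52324 × (-0.0135) = +0.047564
Convexity effect: 0.5 × 16.12651 × (-0.0135)² = +0.0014695
ΔP/P ≈ +0.047564 + 0.0014695 = +0.049033 = +4.9033%.

+4.90%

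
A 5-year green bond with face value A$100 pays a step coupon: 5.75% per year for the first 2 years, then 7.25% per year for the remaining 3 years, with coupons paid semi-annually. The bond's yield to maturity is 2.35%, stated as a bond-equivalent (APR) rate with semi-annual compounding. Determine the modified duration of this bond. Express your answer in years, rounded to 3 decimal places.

4.389 years

Periodic yield y = 0.01175. First find Macaulay duration:
  t   CF        PV=CF/(1+0.01175)^t    t·PV
  1        2.875         2.8416         2.8416
  2        2.875         2.8086         5.6172
  3        2.875         2.7760         8.3280
  4        2.875         2.7438        10.9750
  5        3.625         3.4193        17.0967
  6        3.625         3.3796        20.2778
  7        3.625         3.3404        23.3826
  8        3.625         3.3016        26.4127
  9        3.625         3.2632        29.3692
  10     103.625        92.2003       922.0032
  Σ                    120.0744     1,066.3039
P = 120.0744; Macaulay duration = 1,066.3039 / 120.0744 = 8.88036 half-year periods = 4.44018 years.
Modified duration = D_Mac / (1 + y) = 4.44018 / 1.01175 = 4.38861 years.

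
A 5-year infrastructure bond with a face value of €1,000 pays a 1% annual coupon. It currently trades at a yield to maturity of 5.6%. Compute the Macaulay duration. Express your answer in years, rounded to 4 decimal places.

4.8883 years

Periodic yield y = 0.056. Discount each cash flow and weight by its year:
  t   CF        PV=CF/(1+0.056)^t    t·PV
  1        10.00         9.4697         9.4697
  2        10.00         8.9675        17.9350
  3        10.00         8.4920        25.4759
  4        10.00         8.0416        32.1665
  5     1,010.00       769.1336     3,845.6680
  Σ                    804.1044     3,930.7152
Price P = Σ PV = 804.1044.
Macaulay duration = Σ(t·PV) / P = 3,930.7152 / 804.1044 = 4.88831 years.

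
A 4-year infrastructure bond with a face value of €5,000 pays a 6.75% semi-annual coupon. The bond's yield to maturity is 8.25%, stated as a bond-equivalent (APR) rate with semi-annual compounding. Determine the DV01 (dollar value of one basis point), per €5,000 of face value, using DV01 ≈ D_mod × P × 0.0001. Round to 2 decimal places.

Periodic yield y = 0.04125.
  t   CF        PV=CF/(1+0.04125)^t    t·PV
  1       168.75       162.0648       162.0648
  2       168.75       155.6445       311.2890
  3       168.75       149.4785       448.4355
  4       168.75       143.5568       574.2271
  5       168.75       137.8697       689.3483
  6       168.75       132.4078       794.4470
  7       168.75       127.1624       890.1367
  8     5,168.75     3,740.6357    29,925.0854
  Σ                  4,748.8202    33,795.0339
P = 4,748.8202; D_Mac = 7.11651 half-year periods = 3.55826 yrs; D_mod = 3.41729 yrs.
DV01 ≈ 3.41729 × 4,748.8202 × 0.0001 = 1.622811.

€1.62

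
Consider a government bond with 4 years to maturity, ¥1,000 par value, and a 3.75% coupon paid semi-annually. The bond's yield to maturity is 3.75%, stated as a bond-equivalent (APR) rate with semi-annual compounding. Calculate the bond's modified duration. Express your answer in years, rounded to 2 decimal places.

Periodic yield y = 0.01875. First find Macaulay duration:
  t   CF        PV=CF/(1+0.01875)^t    t·PV
  1        18.75        18.4049        18.4049
  2        18.75        18.0662        36.1323
  3        18.75        17.7337        53.2010
  4        18.75        17.4073        69.6291
  5        18.75        17.0869        85.4345
  6        18.75        16.7724       100.6345
  7        18.75        16.4637       115.2460
  8     1,018.75       878.0650     7,024.5197
  Σ                  1,000.0000     7,503.2020
P = 1,000.0000; Macaulay duration = 7,503.2020 / 1,000.0000 = 7.50320 half-year periods = 3.75160 years.
Modified duration = D_Mac / (1 + y) = 3.75160 / 1.01875 = 3.68255 years.

3.68 years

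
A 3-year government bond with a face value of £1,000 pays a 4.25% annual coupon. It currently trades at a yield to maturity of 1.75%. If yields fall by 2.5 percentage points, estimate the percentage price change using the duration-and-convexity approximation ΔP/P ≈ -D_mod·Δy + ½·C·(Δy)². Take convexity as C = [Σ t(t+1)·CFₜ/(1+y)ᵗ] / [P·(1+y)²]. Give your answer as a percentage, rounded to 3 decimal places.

With y = 0.0175:
  t   CF        PV=CF/(1+0.0175)^t    t·PV        t(t+1)·PV
  1        42.50        41.7690        41.7690          83.5381
  2        42.50        41.0507        82.1013         246.3039
  3     1,042.50       989.6299     2,968.8897      11,875.5588
  Σ                  1,072.4496     3,092.7601      12,205.4009
P = 1,072.4496; D_Mac = 2.88383 yrs; D_mod = 2.83423 yrs; C = 10.99275.
Duration effect: -2.83423 × (-0.025) = +0.070856
Convexity effect: 0.5 × 10.99275 × (-0.025)² = +0.0034352
ΔP/P ≈ +0.070856 + 0.0034352 = +0.074291 = +7.4291%.

+7.429%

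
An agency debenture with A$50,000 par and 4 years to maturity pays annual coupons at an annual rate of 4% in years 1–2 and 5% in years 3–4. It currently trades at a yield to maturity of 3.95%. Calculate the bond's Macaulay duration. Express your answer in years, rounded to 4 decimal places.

3.7704 years

Periodic yield y = 0.0395. Discount each cash flow and weight by its year:
  t   CF        PV=CF/(1+0.0395)^t    t·PV
  1     2,000.00     1,924.0019     1,924.0019
  2     2,000.00     1,850.8917     3,701.7834
  3     2,500.00     2,225.6995     6,677.0985
  4    52,500.00    44,963.6262   179,854.5048
  Σ                 50,964.2193   192,157.3886
Price P = Σ PV = 50,964.2193.
Macaulay duration = Σ(t·PV) / P = 192,157.3886 / 50,964.2193 = 3.77044 years.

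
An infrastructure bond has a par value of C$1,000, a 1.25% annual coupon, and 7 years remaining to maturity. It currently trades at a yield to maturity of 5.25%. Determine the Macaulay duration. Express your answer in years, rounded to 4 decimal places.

6.7020 years

Periodic yield y = 0.0525. Discount each cash flow and weight by its year:
  t   CF        PV=CF/(1+0.0525)^t    t·PV
  1        12.50        11.8765        11.8765
  2        12.50        11.2841        22.5681
  3        12.50        10.7212        32.1636
  4        12.50        10.1864        40.7457
  5        12.50         9.6783        48.3915
  6        12.50         9.1955        55.1733
  7     1,012.50       707.6855     4,953.7985
  Σ                    770.6275     5,164.7173
Price P = Σ PV = 770.6275.
Macaulay duration = Σ(t·PV) / P = 5,164.7173 / 770.6275 = 6.70196 years.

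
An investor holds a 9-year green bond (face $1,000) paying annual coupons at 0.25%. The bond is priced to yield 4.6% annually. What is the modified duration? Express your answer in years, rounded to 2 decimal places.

Periodic yield y = 0.046. First find Macaulay duration:
  t   CF        PV=CF/(1+0.046)^t    t·PV
  1         2.50         2.3901         2.3901
  2         2.50         2.2849         4.5699
  3         2.50         2.1845         6.5534
  4         2.50         2.0884         8.3536
  5         2.50         1.9966         9.9828
  6         2.50         1.9088        11.4525
  7         2.50         1.8248        12.7737
  8         2.50         1.7446        13.9565
  9     1,002.50       668.8046     6,019.2410
  Σ                    685.2271     6,089.2734
P = 685.2271; Macaulay duration = 6,089.2734 / 685.2271 = 8.88650 years.
Modified duration = D_Mac / (1 + y) = 8.88650 / 1.046 = 8.49570 years.

8.50 years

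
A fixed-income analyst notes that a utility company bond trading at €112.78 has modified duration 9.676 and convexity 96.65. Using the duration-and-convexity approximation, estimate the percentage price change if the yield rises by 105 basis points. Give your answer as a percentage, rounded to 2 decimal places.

Duration effect: -D_mod·Δy = -9.676 × (+0.0105) = -0.101598
Convexity effect: ½·C·(Δy)² = 0.5 × 96.65 × (0.0105)² = +0.00532783125
ΔP/P ≈ -0.101598 + 0.00532783125 = -0.09627016875
= -9.627016875%.

-9.63%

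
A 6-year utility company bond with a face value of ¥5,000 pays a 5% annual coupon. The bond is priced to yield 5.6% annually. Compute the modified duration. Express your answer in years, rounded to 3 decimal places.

5.036 years

Periodic yield y = 0.056. First find Macaulay duration:
  t   CF        PV=CF/(1+0.056)^t    t·PV
  1       250.00       236.7424       236.7424
  2       250.00       224.1879       448.3758
  3       250.00       212.2991       636.8974
  4       250.00       201.0409       804.1634
  5       250.00       190.3796       951.8980
  6     5,250.00     3,785.9580    22,715.7481
  Σ                  4,850.6080    25,793.8253
P = 4,850.6080; Macaulay duration = 25,793.8253 / 4,850.6080 = 5.31765 years.
Modified duration = D_Mac / (1 + y) = 5.31765 / 1.056 = 5.03565 years.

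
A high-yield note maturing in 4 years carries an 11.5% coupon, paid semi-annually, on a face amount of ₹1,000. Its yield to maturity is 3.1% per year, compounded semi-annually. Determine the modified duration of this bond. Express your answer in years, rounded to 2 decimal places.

3.36 years

Periodic yield y = 0.0155. First find Macaulay duration:
  t   CF        PV=CF/(1+0.0155)^t    t·PV
  1        57.50        56.6224        56.6224
  2        57.50        55.7581       111.5162
  3        57.50        54.9070       164.7211
  4        57.50        54.0690       216.2759
  5        57.50        53.2437       266.2185
  6        57.50        52.4310       314.5861
  7        57.50        51.6307       361.4152
  8     1,057.50       935.0632     7,480.5054
  Σ                  1,313.7251     8,971.8608
P = 1,313.7251; Macaulay duration = 8,971.8608 / 1,313.7251 = 6.82933 half-year periods = 3.41466 years.
Modified duration = D_Mac / (1 + y) = 3.41466 / 1.0155 = 3.36254 years.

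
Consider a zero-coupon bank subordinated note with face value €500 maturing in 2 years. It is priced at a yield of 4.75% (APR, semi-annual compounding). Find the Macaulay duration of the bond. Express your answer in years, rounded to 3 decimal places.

A zero-coupon bond has a single cash flow at maturity, so its Macaulay duration equals its maturity: 2 years.
(Equivalently: 4 semi-annual periods ÷ 2 = 2 years.)

2.000 years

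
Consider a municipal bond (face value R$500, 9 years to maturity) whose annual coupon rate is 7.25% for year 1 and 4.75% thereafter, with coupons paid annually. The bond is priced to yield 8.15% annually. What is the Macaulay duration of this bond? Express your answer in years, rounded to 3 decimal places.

Periodic yield y = 0.0815. Discount each cash flow and weight by its year:
  t   CF        PV=CF/(1+0.0815)^t    t·PV
  1        36.25        33.5183        33.5183
  2        23.75        20.3054        40.6107
  3        23.75        18.7752        56.3255
  4        23.75        17.3603        69.4412
  5        23.75        16.0521        80.2603
  6        23.75        14.8424        89.0545
  7        23.75        13.7239        96.0674
  8        23.75        12.6897       101.5176
  9       523.75       258.7530     2,328.7766
  Σ                    406.0202     2,895.5722
Price P = Σ PV = 406.0202.
Macaulay duration = Σ(t·PV) / P = 2,895.5722 / 406.0202 = 7.13160 years.

7.132 years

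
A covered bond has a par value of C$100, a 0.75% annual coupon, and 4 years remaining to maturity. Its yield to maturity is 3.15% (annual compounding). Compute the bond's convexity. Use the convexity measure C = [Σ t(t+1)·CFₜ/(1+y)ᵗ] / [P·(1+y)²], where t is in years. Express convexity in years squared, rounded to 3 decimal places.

18.504

With y = 0.0315:
  t   CF        PV=CF/(1+0.0315)^t    t·PV        t(t+1)·PV
  1         0.75         0.7271         0.7271           1.4542
  2         0.75         0.7049         1.4098           4.2294
  3         0.75         0.6834         2.0501           8.2004
  4       100.75        88.9955       355.9821       1,779.9103
  Σ                     91.1109       360.1690       1,793.7943
P = 91.1109.
Convexity = Σ t(t+1)·PV / [P·(1+y)²] = 1,793.7943 / (91.1109 × 1.063992) = 18.50393.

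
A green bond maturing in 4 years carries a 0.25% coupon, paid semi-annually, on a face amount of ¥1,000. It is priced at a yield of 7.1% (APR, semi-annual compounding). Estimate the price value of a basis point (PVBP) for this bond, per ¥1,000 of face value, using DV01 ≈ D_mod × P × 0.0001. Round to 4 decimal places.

¥0.2940

Periodic yield y = 0.0355.
  t   CF        PV=CF/(1+0.0355)^t    t·PV
  1         1.25         1.2071         1.2071
  2         1.25         1.1658         2.3315
  3         1.25         1.1258         3.3774
  4         1.25         1.0872         4.3488
  5         1.25         1.0499         5.2496
  6         1.25         1.0139         6.0836
  7         1.25         0.9792         6.8542
  8     1,001.25       757.4286     6,059.4288
  Σ                    765.0575     6,088.8812
P = 765.0575; D_Mac = 7.95872 half-year periods = 3.97936 yrs; D_mod = 3.84294 yrs.
DV01 ≈ 3.84294 × 765.0575 × 0.0001 = 0.294007.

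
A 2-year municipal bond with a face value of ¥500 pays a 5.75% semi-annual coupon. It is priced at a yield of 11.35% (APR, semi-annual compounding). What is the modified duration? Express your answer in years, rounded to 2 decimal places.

1.81 years

Periodic yield y = 0.05675. First find Macaulay duration:
  t   CF        PV=CF/(1+0.05675)^t    t·PV
  1       14.375        13.6030        13.6030
  2       14.375        12.8725        25.7450
  3       14.375        12.1812        36.5437
  4      514.375       412.4685     1,649.8741
  Σ                    451.1253     1,725.7659
P = 451.1253; Macaulay duration = 1,725.7659 / 451.1253 = 3.82547 half-year periods = 1.91273 years.
Modified duration = D_Mac / (1 + y) = 1.91273 / 1.05675 = 1.81002 years.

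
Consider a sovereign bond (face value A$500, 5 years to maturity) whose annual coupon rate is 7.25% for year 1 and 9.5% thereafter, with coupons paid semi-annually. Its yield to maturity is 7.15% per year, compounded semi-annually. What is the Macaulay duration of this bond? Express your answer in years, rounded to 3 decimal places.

4.209 years

Periodic yield y = 0.03575. Discount each cash flow and weight by its period:
  t   CF        PV=CF/(1+0.03575)^t    t·PV
  1       18.125        17.4994        17.4994
  2       18.125        16.8954        33.7908
  3       23.750        21.3746        64.1239
  4       23.750        20.6369        82.5475
  5       23.750        19.9246        99.6228
  6       23.750        19.2369       115.4211
  7       23.750        18.5729       130.0101
  8       23.750        17.9318       143.4545
  9       23.750        17.3129       155.8159
  10     523.750       368.6164     3,686.1637
  Σ                    538.0016     4,528.4496
Price P = Σ PV = 538.0016.
Macaulay duration = Σ(t·PV) / P = 4,528.4496 / 538.0016 = 8.41717 half-year periods.
In years: 8.41717 / 2 = 4.20858 years.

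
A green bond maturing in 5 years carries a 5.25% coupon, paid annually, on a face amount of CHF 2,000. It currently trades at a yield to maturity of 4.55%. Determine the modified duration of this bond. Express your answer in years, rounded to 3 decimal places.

Periodic yield y = 0.0455. First find Macaulay duration:
  t   CF        PV=CF/(1+0.0455)^t    t·PV
  1       105.00       100.4304       100.4304
  2       105.00        96.0597       192.1194
  3       105.00        91.8792       275.6376
  4       105.00        87.8806       351.5225
  5     2,105.00     1,685.1242     8,425.6210
  Σ                  2,061.3741     9,345.3309
P = 2,061.3741; Macaulay duration = 9,345.3309 / 2,061.3741 = 4.53354 years.
Modified duration = D_Mac / (1 + y) = 4.53354 / 1.0455 = 4.33625 years.

4.336 years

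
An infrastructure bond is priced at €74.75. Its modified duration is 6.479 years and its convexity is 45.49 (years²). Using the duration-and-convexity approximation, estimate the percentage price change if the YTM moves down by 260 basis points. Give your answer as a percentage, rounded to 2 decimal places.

Duration effect: -D_mod·Δy = -6.479 × (-0.026) = +0.168454
Convexity effect: ½·C·(Δy)² = 0.5 × 45.49 × (-0.026)² = +0.01537562
ΔP/P ≈ +0.168454 + 0.01537562 = +0.18382962
= +18.382962%.

+18.38%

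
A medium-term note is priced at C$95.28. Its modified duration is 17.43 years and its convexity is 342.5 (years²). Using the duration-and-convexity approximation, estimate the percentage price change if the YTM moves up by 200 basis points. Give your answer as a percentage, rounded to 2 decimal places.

Duration effect: -D_mod·Δy = -17.43 × (+0.02) = -0.348600
Convexity effect: ½·C·(Δy)² = 0.5 × 342.5 × (0.02)² = +0.0685000
ΔP/P ≈ -0.348600 + 0.0685000 = -0.280100
= -28.0100%.

-28.01%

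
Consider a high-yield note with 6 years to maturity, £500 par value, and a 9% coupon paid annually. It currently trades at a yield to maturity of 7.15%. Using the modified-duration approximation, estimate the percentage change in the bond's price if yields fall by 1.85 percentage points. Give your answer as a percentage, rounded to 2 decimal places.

Periodic yield y = 0.0715. Modified duration first:
  t   CF        PV=CF/(1+0.0715)^t    t·PV
  1        45.00        41.9972        41.9972
  2        45.00        39.1948        78.3895
  3        45.00        36.5794       109.7381
  4        45.00        34.1385       136.5538
  5        45.00        31.8604       159.3022
  6       545.00       360.1169     2,160.7011
  Σ                    543.8871     2,686.6819
P = 543.8871; D_Mac = 4.93978 yrs; D_mod = 4.93978/(1+0.0715) = 4.61015 yrs.
ΔP/P ≈ -D_mod · Δy = -4.61015 × (-0.0185) = +0.085288 = +8.5288%.

+8.53%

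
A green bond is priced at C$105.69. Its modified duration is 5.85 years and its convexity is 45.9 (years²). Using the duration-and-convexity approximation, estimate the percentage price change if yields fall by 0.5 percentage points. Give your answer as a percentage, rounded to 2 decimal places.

Duration effect: -D_mod·Δy = -5.85 × (-0.005) = +0.029250
Convexity effect: ½·C·(Δy)² = 0.5 × 45.9 × (-0.005)² = +0.00057375
ΔP/P ≈ +0.029250 + 0.00057375 = +0.02982375
= +2.982375%.

+2.98%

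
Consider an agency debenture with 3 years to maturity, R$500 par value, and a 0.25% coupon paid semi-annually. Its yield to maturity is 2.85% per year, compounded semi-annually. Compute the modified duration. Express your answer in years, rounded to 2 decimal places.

2.95 years

Periodic yield y = 0.01425. First find Macaulay duration:
  t   CF        PV=CF/(1+0.01425)^t    t·PV
  1        0.625         0.6162         0.6162
  2        0.625         0.6076         1.2151
  3        0.625         0.5990         1.7971
  4        0.625         0.5906         2.3624
  5        0.625         0.5823         2.9116
  6      500.625       459.8778     2,759.2667
  Σ                    462.8735     2,768.1691
P = 462.8735; Macaulay duration = 2,768.1691 / 462.8735 = 5.98040 half-year periods = 2.99020 years.
Modified duration = D_Mac / (1 + y) = 2.99020 / 1.01425 = 2.94819 years.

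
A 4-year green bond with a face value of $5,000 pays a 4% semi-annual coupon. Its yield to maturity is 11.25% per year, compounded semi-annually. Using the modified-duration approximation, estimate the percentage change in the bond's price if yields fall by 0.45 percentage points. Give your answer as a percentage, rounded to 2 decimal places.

Periodic yield y = 0.05625. Modified duration first:
  t   CF        PV=CF/(1+0.05625)^t    t·PV
  1       100.00        94.6746        94.6746
  2       100.00        89.6327       179.2654
  3       100.00        84.8594       254.5781
  4       100.00        80.3402       321.3610
  5       100.00        76.0618       380.3088
  6       100.00        72.0111       432.0668
  7       100.00        68.1762       477.2336
  8     5,100.00     3,291.8224    26,334.5795
  Σ                  3,857.5784    28,474.0677
P = 3,857.5784; D_Mac = 7.38133 half-year periods = 3.69067 yrs; D_mod = 3.69067/(1+0.05625) = 3.49412 yrs.
ΔP/P ≈ -D_mod · Δy = -3.49412 × (-0.0045) = +0.015724 = +1.5724%.

+1.57%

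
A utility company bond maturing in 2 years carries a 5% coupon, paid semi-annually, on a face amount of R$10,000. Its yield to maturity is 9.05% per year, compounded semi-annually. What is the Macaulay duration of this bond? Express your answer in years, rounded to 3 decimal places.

1.925 years

Periodic yield y = 0.04525. Discount each cash flow and weight by its period:
  t   CF        PV=CF/(1+0.04525)^t    t·PV
  1       250.00       239.1772       239.1772
  2       250.00       228.8230       457.6460
  3       250.00       218.9170       656.7510
  4    10,250.00     8,587.0336    34,348.1343
  Σ                  9,273.9508    35,701.7085
Price P = Σ PV = 9,273.9508.
Macaulay duration = Σ(t·PV) / P = 35,701.7085 / 9,273.9508 = 3.84968 half-year periods.
In years: 3.84968 / 2 = 1.92484 years.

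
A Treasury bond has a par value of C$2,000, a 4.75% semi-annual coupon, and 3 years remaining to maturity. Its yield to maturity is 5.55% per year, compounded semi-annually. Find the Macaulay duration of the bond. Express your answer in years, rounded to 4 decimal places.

Periodic yield y = 0.02775. Discount each cash flow and weight by its period:
  t   CF        PV=CF/(1+0.02775)^t    t·PV
  1        47.50        46.2175        46.2175
  2        47.50        44.9696        89.9391
  3        47.50        43.7553       131.2660
  4        47.50        42.5739       170.2957
  5        47.50        41.4244       207.1220
  6     2,047.50     1,737.3967    10,424.3803
  Σ                  1,956.3374    11,069.2206
Price P = Σ PV = 1,956.3374.
Macaulay duration = Σ(t·PV) / P = 11,069.2206 / 1,956.3374 = 5.65813 half-year periods.
In years: 5.65813 / 2 = 2.82907 years.

2.8291 years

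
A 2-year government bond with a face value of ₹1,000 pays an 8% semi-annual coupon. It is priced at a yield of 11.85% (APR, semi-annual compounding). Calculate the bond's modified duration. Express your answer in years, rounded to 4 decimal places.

1.7777 years

Periodic yield y = 0.05925. First find Macaulay duration:
  t   CF        PV=CF/(1+0.05925)^t    t·PV
  1        40.00        37.7626        37.7626
  2        40.00        35.6503        71.3006
  3        40.00        33.6562       100.9685
  4     1,040.00       826.1130     3,304.4519
  Σ                    933.1820     3,514.4836
P = 933.1820; Macaulay duration = 3,514.4836 / 933.1820 = 3.76613 half-year periods = 1.88306 years.
Modified duration = D_Mac / (1 + y) = 1.88306 / 1.05925 = 1.77773 years.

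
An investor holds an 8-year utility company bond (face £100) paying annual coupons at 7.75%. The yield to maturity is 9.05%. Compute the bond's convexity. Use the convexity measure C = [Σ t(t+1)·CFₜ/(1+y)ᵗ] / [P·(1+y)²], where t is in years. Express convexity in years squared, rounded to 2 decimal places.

42.53

With y = 0.0905:
  t   CF        PV=CF/(1+0.0905)^t    t·PV        t(t+1)·PV
  1         7.75         7.1068         7.1068          14.2137
  2         7.75         6.5170        13.0341          39.1022
  3         7.75         5.9762        17.9286          71.7143
  4         7.75         5.4802        21.9209         109.6047
  5         7.75         5.0254        25.1272         150.7629
  6         7.75         4.6084        27.6502         193.5517
  7         7.75         4.2259        29.5815         236.6519
  8       107.75        53.8781       431.0245       3,879.2201
  Σ                     92.8181       573.3738       4,694.8215
P = 92.8181.
Convexity = Σ t(t+1)·PV / [P·(1+y)²] = 4,694.8215 / (92.8181 × 1.189190) = 42.53389.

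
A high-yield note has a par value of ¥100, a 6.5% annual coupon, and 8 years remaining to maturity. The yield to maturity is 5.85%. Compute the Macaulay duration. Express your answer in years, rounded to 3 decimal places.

6.518 years

Periodic yield y = 0.0585. Discount each cash flow and weight by its year:
  t   CF        PV=CF/(1+0.0585)^t    t·PV
  1         6.50         6.1408         6.1408
  2         6.50         5.8014        11.6028
  3         6.50         5.4808        16.4423
  4         6.50         5.1779        20.7114
  5         6.50         4.8917        24.4585
  6         6.50         4.6213        27.7281
  7         6.50         4.3659        30.5615
  8       106.50        67.5807       540.6456
  Σ                    104.0604       678.2909
Price P = Σ PV = 104.0604.
Macaulay duration = Σ(t·PV) / P = 678.2909 / 104.0604 = 6.51824 years.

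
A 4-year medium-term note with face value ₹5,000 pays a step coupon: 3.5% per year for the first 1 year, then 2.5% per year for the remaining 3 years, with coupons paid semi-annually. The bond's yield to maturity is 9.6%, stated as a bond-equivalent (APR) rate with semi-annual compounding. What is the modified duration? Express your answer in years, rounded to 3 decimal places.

Periodic yield y = 0.048. First find Macaulay duration:
  t   CF        PV=CF/(1+0.048)^t    t·PV
  1        87.50        83.4924        83.4924
  2        87.50        79.6683       159.3366
  3        62.50        54.2995       162.8986
  4        62.50        51.8125       207.2502
  5        62.50        49.4394       247.1972
  6        62.50        47.1750       283.0503
  7        62.50        45.0144       315.1005
  8     5,062.50     3,479.1630    27,833.3039
  Σ                  3,890.0646    29,291.6297
P = 3,890.0646; Macaulay duration = 29,291.6297 / 3,890.0646 = 7.52986 half-year periods = 3.76493 years.
Modified duration = D_Mac / (1 + y) = 3.76493 / 1.048 = 3.59249 years.

3.592 years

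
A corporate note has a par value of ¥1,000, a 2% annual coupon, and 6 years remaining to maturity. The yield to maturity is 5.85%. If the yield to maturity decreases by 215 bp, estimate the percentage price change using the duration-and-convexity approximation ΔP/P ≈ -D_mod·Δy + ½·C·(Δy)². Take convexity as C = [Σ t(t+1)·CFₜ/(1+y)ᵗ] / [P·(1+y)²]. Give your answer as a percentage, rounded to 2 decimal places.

+12.33%

With y = 0.0585:
  t   CF        PV=CF/(1+0.0585)^t    t·PV        t(t+1)·PV
  1        20.00        18.8947        18.8947          37.7893
  2        20.00        17.8504        35.7008         107.1025
  3        20.00        16.8639        50.5916         202.3665
  4        20.00        15.9319        63.7274         318.6372
  5        20.00        15.0514        75.2568         451.5407
  6     1,020.00       725.1953     4,351.1720      30,458.2038
  Σ                    809.7875     4,595.3433      31,575.6401
P = 809.7875; D_Mac = 5.67475 yrs; D_mod = 5.36113 yrs; C = 34.80161.
Duration effect: -5.36113 × (-0.0215) = +0.115264
Convexity effect: 0.5 × 34.80161 × (-0.0215)² = +0.0080435
ΔP/P ≈ +0.115264 + 0.0080435 = +0.123308 = +12.3308%.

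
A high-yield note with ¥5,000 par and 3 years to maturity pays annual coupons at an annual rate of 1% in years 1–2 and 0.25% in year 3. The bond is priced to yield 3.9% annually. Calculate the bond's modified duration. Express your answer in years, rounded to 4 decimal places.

2.8573 years

Periodic yield y = 0.039. First find Macaulay duration:
  t   CF        PV=CF/(1+0.039)^t    t·PV
  1        50.00        48.1232        48.1232
  2        50.00        46.3168        92.6337
  3     5,012.50     4,468.9731    13,406.9194
  Σ                  4,563.4132    13,547.6762
P = 4,563.4132; Macaulay duration = 13,547.6762 / 4,563.4132 = 2.96876 years.
Modified duration = D_Mac / (1 + y) = 2.96876 / 1.039 = 2.85732 years.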